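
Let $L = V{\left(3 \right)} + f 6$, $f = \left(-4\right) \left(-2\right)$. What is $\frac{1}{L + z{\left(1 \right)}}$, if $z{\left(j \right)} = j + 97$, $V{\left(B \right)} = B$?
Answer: $\frac{1}{149} \approx 0.0067114$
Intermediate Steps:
$f = 8$
$L = 51$ ($L = 3 + 8 \cdot 6 = 3 + 48 = 51$)
$z{\left(j \right)} = 97 + j$
$\frac{1}{L + z{\left(1 \right)}} = \frac{1}{51 + \left(97 + 1\right)} = \frac{1}{51 + 98} = \frac{1}{149}$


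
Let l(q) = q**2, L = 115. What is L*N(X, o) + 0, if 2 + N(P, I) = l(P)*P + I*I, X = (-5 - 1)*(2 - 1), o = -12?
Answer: -8510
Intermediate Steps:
X = -6 (X = -6*1 = -6)
N(P, I) = -2 + I**2 + P**3 (N(P, I) = -2 + (P**2*P + I*I) = -2 + (P**3 + I**2) = -2 + (I**2 + P**3) = -2 + I**2 + P**3)
L*N(X, o) + 0 = 115*(-2 + (-12)**2 + (-6)**3) + 0 = 115*(-2 + 144 - 216) + 0 = 115*(-74) + 0 = -8510 + 0 = -8510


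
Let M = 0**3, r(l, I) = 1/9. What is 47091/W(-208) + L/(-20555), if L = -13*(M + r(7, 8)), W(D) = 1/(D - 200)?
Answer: -3554332614347/184995 ≈ -1.9213e+7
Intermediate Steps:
r(l, I) = 1/9
M = 0
W(D) = 1/(-200 + D)
L = -13/9 (L = -13*(0 + 1/9) = -13*1/9 = -13/9 ≈ -1.4444)
47091/W(-208) + L/(-20555) = 47091/(1/(-200 - 208)) - 13/9/(-20555) = 47091/(1/(-408)) - 13/9*(-1/20555) = 47091/(-1/408) + 13/184995 = 47091*(-408) + 13/184995 = -19213128 + 13/184995 = -3554332614347/184995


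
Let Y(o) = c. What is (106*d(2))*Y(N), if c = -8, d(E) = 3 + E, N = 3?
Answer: -4240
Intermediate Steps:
Y(o) = -8
(106*d(2))*Y(N) = (106*(3 + 2))*(-8) = (106*5)*(-8) = 530*(-8) = -4240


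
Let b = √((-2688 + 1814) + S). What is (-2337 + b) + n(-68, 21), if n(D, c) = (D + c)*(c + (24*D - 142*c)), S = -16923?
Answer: 213534 + 37*I*√13 ≈ 2.1353e+5 + 133.41*I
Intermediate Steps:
b = 37*I*√13 (b = √((-2688 + 1814) - 16923) = √(-874 - 16923) = √(-17797) = 37*I*√13 ≈ 133.41*I)
n(D, c) = (D + c)*(-141*c + 24*D) (n(D, c) = (D + c)*(c + (-142*c + 24*D)) = (D + c)*(-141*c + 24*D))
(-2337 + b) + n(-68, 21) = (-2337 + 37*I*√13) + (-141*21² + 24*(-68)² - 117*(-68)*21) = (-2337 + 37*I*√13) + (-141*441 + 24*4624 + 167076) = (-2337 + 37*I*√13) + (-62181 + 110976 + 167076) = (-2337 + 37*I*√13) + 215871 = 213534 + 37*I*√13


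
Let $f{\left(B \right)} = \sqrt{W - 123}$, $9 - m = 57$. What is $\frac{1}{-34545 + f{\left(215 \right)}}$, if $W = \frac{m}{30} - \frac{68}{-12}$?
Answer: $- \frac{518175}{17900357159} - \frac{2 i \sqrt{6690}}{17900357159} \approx -2.8948 \cdot 10^{-5} - 9.1386 \cdot 10^{-9} i$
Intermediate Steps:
$m = -48$ ($m = 9 - 57 = -48$)
$W = \frac{61}{15}$ ($W = - \frac{48}{30} - \frac{68}{-12} = \left(-48\right) \frac{1}{30} - - \frac{17}{3} = - \frac{8}{5} + \frac{17}{3} = \frac{61}{15} \approx 4.0667$)
$f{\left(B \right)} = \frac{2 i \sqrt{6690}}{15}$ ($f{\left(B \right)} = \sqrt{\frac{61}{15} - 123} = \sqrt{- \frac{1784}{15}} = \frac{2 i \sqrt{6690}}{15}$)
$\frac{1}{-34545 + f{\left(215 \right)}} = \frac{1}{-34545 + \frac{2 i \sqrt{6690}}{15}}$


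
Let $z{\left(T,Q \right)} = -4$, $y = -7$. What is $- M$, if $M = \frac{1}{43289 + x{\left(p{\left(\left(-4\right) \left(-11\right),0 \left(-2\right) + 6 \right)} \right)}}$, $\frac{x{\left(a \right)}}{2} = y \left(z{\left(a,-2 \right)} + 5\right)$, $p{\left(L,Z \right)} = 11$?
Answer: $- \frac{1}{43275} \approx -2.3108 \cdot 10^{-5}$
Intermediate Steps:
$x{\left(a \right)} = -14$ ($x{\left(a \right)} = 2 \left(- 7 \left(-4 + 5\right)\right) = 2 \left(\left(-7\right) 1\right) = 2 \left(-7\right) = -14$)
$M = \frac{1}{43275}$ ($M = \frac{1}{43289 - 14} = \frac{1}{43275} \approx 2.3108 \cdot 10^{-5}$)
$- M = \left(-1\right) \frac{1}{43275} = - \frac{1}{43275}$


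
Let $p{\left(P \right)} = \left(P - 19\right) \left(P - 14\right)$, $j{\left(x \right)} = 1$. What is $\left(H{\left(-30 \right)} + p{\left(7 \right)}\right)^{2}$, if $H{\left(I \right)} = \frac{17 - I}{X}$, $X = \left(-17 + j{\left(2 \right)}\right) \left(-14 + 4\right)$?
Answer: $\frac{181899169}{25600} \approx 7105.4$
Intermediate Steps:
$X = 160$ ($X = \left(-17 + 1\right) \left(-14 + 4\right) = \left(-16\right) \left(-10\right) = 160$)
$H{\left(I \right)} = \frac{17}{160} - \frac{I}{160}$ ($H{\left(I \right)} = \frac{17 - I}{160} = \left(17 - I\right) \frac{1}{160} = \frac{17}{160} - \frac{I}{160}$)
$p{\left(P \right)} = \left(-19 + P\right) \left(-14 + P\right)$
$\left(H{\left(-30 \right)} + p{\left(7 \right)}\right)^{2} = \left(\left(\frac{17}{160} - - \frac{3}{16}\right) + \left(266 + 7^{2} - 231\right)\right)^{2} = \left(\left(\frac{17}{160} + \frac{3}{16}\right) + \left(266 + 49 - 231\right)\right)^{2} = \left(\frac{47}{160} + 84\right)^{2} = \left(\frac{13487}{160}\right)^{2} = \frac{181899169}{25600}$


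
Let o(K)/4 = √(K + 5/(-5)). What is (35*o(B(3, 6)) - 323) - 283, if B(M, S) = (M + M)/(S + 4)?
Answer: -606 + 28*I*√10 ≈ -606.0 + 88.544*I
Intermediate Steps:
B(M, S) = 2*M/(4 + S) (B(M, S) = (2*M)/(4 + S) = 2*M/(4 + S))
o(K) = 4*√(-1 + K) (o(K) = 4*√(K + 5/(-5)) = 4*√(K + 5*(-⅕)) = 4*√(K - 1) = 4*√(-1 + K))
(35*o(B(3, 6)) - 323) - 283 = (35*(4*√(-1 + 2*3/(4 + 6))) - 323) - 283 = (35*(4*√(-1 + 2*3/10)) - 323) - 283 = (35*(4*√(-1 + 2*3*(⅒))) - 323) - 283 = (35*(4*√(-1 + ⅗)) - 323) - 283 = (35*(4*√(-⅖)) - 323) - 283 = (35*(4*(I*√10/5)) - 323) - 283 = (35*(4*I*√10/5) - 323) - 283 = (28*I*√10 - 323) - 283 = (-323 + 28*I*√10) - 283 = -606 + 28*I*√10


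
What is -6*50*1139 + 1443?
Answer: -340257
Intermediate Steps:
-6*50*1139 + 1443 = -300*1139 + 1443 = -341700 + 1443 = -340257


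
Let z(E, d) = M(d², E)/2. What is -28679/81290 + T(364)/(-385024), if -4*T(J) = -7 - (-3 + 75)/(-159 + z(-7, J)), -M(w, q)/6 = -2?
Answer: -375436023659/1064152432640 ≈ -0.35280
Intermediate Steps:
M(w, q) = 12 (M(w, q) = -6*(-2) = 12)
z(E, d) = 6 (z(E, d) = 12/2 = 12*(½) = 6)
T(J) = 111/68 (T(J) = -(-7 - (-3 + 75)/(-159 + 6))/4 = -(-7 - 72/(-153))/4 = -(-7 - 72*(-1)/153)/4 = -(-7 - 1*(-8/17))/4 = -(-7 + 8/17)/4 = -¼*(-111/17) = 111/68)
-28679/81290 + T(364)/(-385024) = -28679/81290 + (111/68)/(-385024) = -28679*1/81290 + (111/68)*(-1/385024) = -28679/81290 - 111/26181632 = -375436023659/1064152432640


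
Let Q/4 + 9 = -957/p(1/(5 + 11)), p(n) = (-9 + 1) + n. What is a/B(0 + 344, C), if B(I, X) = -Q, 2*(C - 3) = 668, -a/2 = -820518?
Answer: -17367631/4723 ≈ -3677.2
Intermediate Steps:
a = 1641036 (a = -2*(-820518) = 1641036)
C = 337 (C = 3 + (1/2)*668 = 3 + 334 = 337)
p(n) = -8 + n
Q = 56676/127 (Q = -36 + 4*(-957/(-8 + 1/(5 + 11))) = -36 + 4*(-957/(-8 + 1/16)) = -36 + 4*(-957/(-127/16)) = -36 + 4*(-957*(-16/127)) = -36 + 4*(15312/127) = -36 + 61248/127 = 56676/127 ≈ 446.27)
B(I, X) = -56676/127 (B(I, X) = -1*56676/127 = -56676/127)
a/B(0 + 344, C) = 1641036/(-56676/127) = 1641036*(-127/56676) = -17367631/4723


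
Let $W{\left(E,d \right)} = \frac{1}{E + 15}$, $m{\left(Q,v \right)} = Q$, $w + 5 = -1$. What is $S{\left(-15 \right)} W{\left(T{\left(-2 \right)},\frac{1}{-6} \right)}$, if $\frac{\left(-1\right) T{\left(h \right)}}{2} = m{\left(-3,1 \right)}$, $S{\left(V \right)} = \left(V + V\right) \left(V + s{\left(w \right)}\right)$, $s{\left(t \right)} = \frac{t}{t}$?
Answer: $20$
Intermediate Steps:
$w = -6$ ($w = -5 - 1 = -6$)
$s{\left(t \right)} = 1$
$S{\left(V \right)} = 2 V \left(1 + V\right)$ ($S{\left(V \right)} = \left(V + V\right) \left(V + 1\right) = 2 V \left(1 + V\right)$)
$T{\left(h \right)} = 6$ ($T{\left(h \right)} = \left(-2\right) \left(-3\right) = 6$)
$W{\left(E,d \right)} = \frac{1}{15 + E}$
$S{\left(-15 \right)} W{\left(T{\left(-2 \right)},\frac{1}{-6} \right)} = \frac{2 \left(-15\right) \left(1 - 15\right)}{15 + 6} = \frac{2 \left(-15\right) \left(-14\right)}{21} = 420 \cdot \frac{1}{21} = 20$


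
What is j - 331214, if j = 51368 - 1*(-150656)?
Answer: -129190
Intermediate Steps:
j = 202024 (j = 51368 + 150656 = 202024)
j - 331214 = 202024 - 331214 = -129190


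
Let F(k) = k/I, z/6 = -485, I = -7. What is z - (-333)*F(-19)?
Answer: -14043/7 ≈ -2006.1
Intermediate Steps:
z = -2910 (z = 6*(-485) = -2910)
F(k) = -k/7 (F(k) = k/(-7) = k*(-⅐) = -k/7)
z - (-333)*F(-19) = -2910 - (-333)*(-⅐*(-19)) = -2910 - (-333)*19/7 = -2910 - 333*(-19/7) = -2910 + 6327/7 = -14043/7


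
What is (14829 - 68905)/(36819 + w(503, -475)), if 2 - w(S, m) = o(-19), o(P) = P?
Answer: -13519/9210 ≈ -1.4679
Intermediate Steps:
w(S, m) = 21 (w(S, m) = 2 - 1*(-19) = 2 + 19 = 21)
(14829 - 68905)/(36819 + w(503, -475)) = (14829 - 68905)/(36819 + 21) = -54076/36840 = -54076*1/36840 = -13519/9210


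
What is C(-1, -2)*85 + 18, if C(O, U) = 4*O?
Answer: -322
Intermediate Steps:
C(-1, -2)*85 + 18 = (4*(-1))*85 + 18 = -4*85 + 18 = -340 + 18 = -322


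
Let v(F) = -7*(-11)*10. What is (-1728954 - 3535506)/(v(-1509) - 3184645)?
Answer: 1052892/636775 ≈ 1.6535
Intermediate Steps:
v(F) = 770 (v(F) = 77*10 = 770)
(-1728954 - 3535506)/(v(-1509) - 3184645) = (-1728954 - 3535506)/(770 - 3184645) = -5264460/(-3183875) = -5264460*(-1/3183875) = 1052892/636775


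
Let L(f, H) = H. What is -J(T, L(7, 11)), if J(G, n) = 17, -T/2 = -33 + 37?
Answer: -17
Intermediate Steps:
T = -8 (T = -2*(-33 + 37) = -2*4 = -8)
-J(T, L(7, 11)) = -1*17 = -17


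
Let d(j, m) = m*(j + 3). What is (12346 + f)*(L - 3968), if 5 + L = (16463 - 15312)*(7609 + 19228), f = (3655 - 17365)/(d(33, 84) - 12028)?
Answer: 858437643876729/2251 ≈ 3.8136e+11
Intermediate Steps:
d(j, m) = m*(3 + j)
f = 6855/4502 (f = (3655 - 17365)/(84*(3 + 33) - 12028) = -13710/(84*36 - 12028) = -13710/(3024 - 12028) = -13710/(-9004) = -13710*(-1/9004) = 6855/4502 ≈ 1.5227)
L = 30889382 (L = -5 + (16463 - 15312)*(7609 + 19228) = -5 + 1151*26837 = -5 + 30889387 = 30889382)
(12346 + f)*(L - 3968) = (12346 + 6855/4502)*(30889382 - 3968) = (55588547/4502)*30885414 = 858437643876729/2251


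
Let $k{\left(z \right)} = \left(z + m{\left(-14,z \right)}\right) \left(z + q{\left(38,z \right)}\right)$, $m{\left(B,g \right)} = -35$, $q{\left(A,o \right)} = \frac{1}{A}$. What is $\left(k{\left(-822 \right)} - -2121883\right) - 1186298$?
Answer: $\frac{62320625}{38} \approx 1.64 \cdot 10^{6}$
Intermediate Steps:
$k{\left(z \right)} = \left(-35 + z\right) \left(\frac{1}{38} + z\right)$ ($k{\left(z \right)} = \left(z - 35\right) \left(z + \frac{1}{38}\right) = \left(-35 + z\right) \left(z + \frac{1}{38}\right) = \left(-35 + z\right) \left(\frac{1}{38} + z\right)$)
$\left(k{\left(-822 \right)} - -2121883\right) - 1186298 = \left(\left(- \frac{35}{38} + \left(-822\right)^{2} - - \frac{546219}{19}\right) - -2121883\right) - 1186298 = \left(\left(- \frac{35}{38} + 675684 + \frac{546219}{19}\right) + 2121883\right) - 1186298 = \left(\frac{26768395}{38} + 2121883\right) - 1186298 = \frac{107399949}{38} - 1186298 = \frac{62320625}{38}$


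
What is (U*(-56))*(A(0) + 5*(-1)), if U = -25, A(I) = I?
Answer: -7000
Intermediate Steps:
(U*(-56))*(A(0) + 5*(-1)) = (-25*(-56))*(0 + 5*(-1)) = 1400*(0 - 5) = 1400*(-5) = -7000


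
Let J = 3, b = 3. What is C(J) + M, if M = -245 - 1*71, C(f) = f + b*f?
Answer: -304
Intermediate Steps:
C(f) = 4*f (C(f) = f + 3*f = 4*f)
M = -316 (M = -245 - 71 = -316)
C(J) + M = 4*3 - 316 = 12 - 316 = -304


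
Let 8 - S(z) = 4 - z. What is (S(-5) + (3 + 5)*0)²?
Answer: 1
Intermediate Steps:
S(z) = 4 + z (S(z) = 8 - (4 - z) = 8 + (-4 + z) = 4 + z)
(S(-5) + (3 + 5)*0)² = ((4 - 5) + (3 + 5)*0)² = (-1 + 8*0)² = (-1 + 0)² = (-1)² = 1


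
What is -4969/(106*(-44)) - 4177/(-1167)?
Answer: 25280351/5442888 ≈ 4.6447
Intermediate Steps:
-4969/(106*(-44)) - 4177/(-1167) = -4969/(-4664) - 4177*(-1/1167) = -4969*(-1/4664) + 4177/1167 = 4969/4664 + 4177/1167 = 25280351/5442888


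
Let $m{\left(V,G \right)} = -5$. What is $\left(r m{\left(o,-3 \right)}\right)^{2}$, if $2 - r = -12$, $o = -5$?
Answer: $4900$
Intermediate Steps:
$r = 14$ ($r = 2 - -12 = 2 + 12 = 14$)
$\left(r m{\left(o,-3 \right)}\right)^{2} = \left(14 \left(-5\right)\right)^{2} = \left(-70\right)^{2} = 4900$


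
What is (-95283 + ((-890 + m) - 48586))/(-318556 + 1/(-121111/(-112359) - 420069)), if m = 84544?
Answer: 2842052358106900/15035337224875319 ≈ 0.18902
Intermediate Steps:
(-95283 + ((-890 + m) - 48586))/(-318556 + 1/(-121111/(-112359) - 420069)) = (-95283 + ((-890 + 84544) - 48586))/(-318556 + 1/(-121111/(-112359) - 420069)) = (-95283 + (83654 - 48586))/(-318556 + 1/(-121111*(-1/112359) - 420069)) = (-95283 + 35068)/(-318556 + 1/(121111/112359 - 420069)) = -60215/(-318556 + 1/(-47198411660/112359)) = -60215/(-318556 - 112359/47198411660) = -60215/(-15035337224875319/47198411660) = -60215*(-47198411660/15035337224875319) = 2842052358106900/15035337224875319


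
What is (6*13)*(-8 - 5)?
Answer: -1014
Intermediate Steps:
(6*13)*(-8 - 5) = 78*(-13) = -1014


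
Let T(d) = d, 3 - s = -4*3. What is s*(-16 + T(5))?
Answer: -165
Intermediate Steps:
s = 15 (s = 3 - (-4)*3 = 3 - 1*(-12) = 3 + 12 = 15)
s*(-16 + T(5)) = 15*(-16 + 5) = 15*(-11) = -165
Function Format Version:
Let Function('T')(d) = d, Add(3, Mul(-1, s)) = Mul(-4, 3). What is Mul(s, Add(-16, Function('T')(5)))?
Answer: -165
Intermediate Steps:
s = 15 (s = Add(3, Mul(-1, Mul(-4, 3))) = Add(3, Mul(-1, -12)) = Add(3, 12) = 15)
Mul(s, Add(-16, Function('T')(5))) = Mul(15, Add(-16, 5)) = Mul(15, -11) = -165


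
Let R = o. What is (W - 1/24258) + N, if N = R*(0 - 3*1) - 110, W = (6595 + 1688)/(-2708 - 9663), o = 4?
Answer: -36812618981/300095718 ≈ -122.67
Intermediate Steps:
W = -8283/12371 (W = 8283/(-12371) = 8283*(-1/12371) = -8283/12371 ≈ -0.66955)
R = 4
N = -122 (N = 4*(0 - 3*1) - 110 = 4*(0 - 3) - 110 = 4*(-3) - 110 = -12 - 110 = -122)
(W - 1/24258) + N = (-8283/12371 - 1/24258) - 122 = -200941385/300095718 - 122 = -36812618981/300095718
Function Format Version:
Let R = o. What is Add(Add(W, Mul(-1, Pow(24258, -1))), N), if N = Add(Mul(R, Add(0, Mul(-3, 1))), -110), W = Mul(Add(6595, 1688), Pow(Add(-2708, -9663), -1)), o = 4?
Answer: Rational(-36812618981, 300095718) ≈ -122.67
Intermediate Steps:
W = Rational(-8283, 12371) (W = Mul(8283, Pow(-12371, -1)) = Mul(8283, Rational(-1, 12371)) = Rational(-8283, 12371) ≈ -0.66955)
R = 4
N = -122 (N = Add(Mul(4, Add(0, Mul(-3, 1))), -110) = Add(Mul(4, Add(0, -3)), -110) = Add(Mul(4, -3), -110) = Add(-12, -110) = -122)
Add(Add(W, Mul(-1, Pow(24258, -1))), N) = Add(Add(Rational(-8283, 12371), Mul(-1, Pow(24258, -1))), -122) = Add(Add(Rational(-8283, 12371), Mul(-1, Rational(1, 24258))), -122) = Add(Add(Rational(-8283, 12371), Rational(-1, 24258)), -122) = Add(Rational(-200941385, 300095718), -122) = Rational(-36812618981, 300095718)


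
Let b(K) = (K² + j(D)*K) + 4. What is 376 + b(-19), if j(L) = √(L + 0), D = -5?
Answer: 741 - 19*I*√5 ≈ 741.0 - 42.485*I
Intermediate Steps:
j(L) = √L
b(K) = 4 + K² + I*K*√5 (b(K) = (K² + √(-5)*K) + 4 = (K² + (I*√5)*K) + 4 = (K² + I*K*√5) + 4 = 4 + K² + I*K*√5)
376 + b(-19) = 376 + (4 + (-19)² + I*(-19)*√5) = 376 + (4 + 361 - 19*I*√5) = 376 + (365 - 19*I*√5) = 741 - 19*I*√5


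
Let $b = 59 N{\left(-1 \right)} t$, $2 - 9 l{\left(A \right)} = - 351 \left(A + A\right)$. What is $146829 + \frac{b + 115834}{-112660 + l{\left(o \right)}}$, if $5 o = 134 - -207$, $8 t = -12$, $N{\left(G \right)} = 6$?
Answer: $\frac{709224104697}{4830308} \approx 1.4683 \cdot 10^{5}$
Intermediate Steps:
$t = - \frac{3}{2}$ ($t = \frac{1}{8} \left(-12\right) = - \frac{3}{2} \approx -1.5$)
$o = \frac{341}{5}$ ($o = \frac{134 - -207}{5} = \frac{134 + 207}{5} = \frac{1}{5} \cdot 341 = \frac{341}{5} \approx 68.2$)
$l{\left(A \right)} = \frac{2}{9} + 78 A$ ($l{\left(A \right)} = \frac{2}{9} - \frac{\left(-351\right) \left(A + A\right)}{9} = \frac{2}{9} - \frac{\left(-351\right) 2 A}{9} = \frac{2}{9} - \frac{\left(-702\right) A}{9} = \frac{2}{9} + 78 A$)
$b = -531$ ($b = 59 \cdot 6 \left(- \frac{3}{2}\right) = 354 \left(- \frac{3}{2}\right) = -531$)
$146829 + \frac{b + 115834}{-112660 + l{\left(o \right)}} = 146829 + \frac{-531 + 115834}{-112660 + \left(\frac{2}{9} + 78 \cdot \frac{341}{5}\right)} = 146829 + \frac{115303}{-112660 + \left(\frac{2}{9} + \frac{26598}{5}\right)} = 146829 + \frac{115303}{-112660 + \frac{239392}{45}} = 146829 + \frac{115303}{- \frac{4830308}{45}} = 146829 + 115303 \left(- \frac{45}{4830308}\right) = 146829 - \frac{5188635}{4830308} = \frac{709224104697}{4830308}$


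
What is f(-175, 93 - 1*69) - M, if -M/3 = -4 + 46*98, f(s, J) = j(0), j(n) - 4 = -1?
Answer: 13515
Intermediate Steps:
j(n) = 3 (j(n) = 4 - 1 = 3)
f(s, J) = 3
M = -13512 (M = -3*(-4 + 46*98) = -3*(-4 + 4508) = -3*4504 = -13512)
f(-175, 93 - 1*69) - M = 3 - 1*(-13512) = 3 + 13512 = 13515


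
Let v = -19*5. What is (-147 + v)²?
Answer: 58564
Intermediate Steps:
v = -95
(-147 + v)² = (-147 - 95)² = (-242)² = 58564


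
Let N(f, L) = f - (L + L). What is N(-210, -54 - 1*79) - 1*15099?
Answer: -15043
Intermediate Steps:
N(f, L) = f - 2*L
N(-210, -54 - 1*79) - 1*15099 = (-210 - 2*(-54 - 1*79)) - 1*15099 = (-210 - 2*(-54 - 79)) - 15099 = (-210 - 2*(-133)) - 15099 = (-210 + 266) - 15099 = 56 - 15099 = -15043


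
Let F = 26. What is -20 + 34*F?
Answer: 864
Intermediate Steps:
-20 + 34*F = -20 + 34*26 = -20 + 884 = 864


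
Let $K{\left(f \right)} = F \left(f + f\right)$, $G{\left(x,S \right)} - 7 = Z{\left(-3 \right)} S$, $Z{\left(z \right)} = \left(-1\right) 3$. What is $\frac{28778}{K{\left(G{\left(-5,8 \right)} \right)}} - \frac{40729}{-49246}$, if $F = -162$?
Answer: $\frac{205192090}{33905871} \approx 6.0518$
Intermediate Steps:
$Z{\left(z \right)} = -3$
$G{\left(x,S \right)} = 7 - 3 S$
$K{\left(f \right)} = - 324 f$ ($K{\left(f \right)} = - 162 \left(f + f\right) = - 162 \cdot 2 f = - 324 f$)
$\frac{28778}{K{\left(G{\left(-5,8 \right)} \right)}} - \frac{40729}{-49246} = \frac{28778}{\left(-324\right) \left(7 - 24\right)} - \frac{40729}{-49246} = \frac{28778}{\left(-324\right) \left(7 - 24\right)} - - \frac{40729}{49246} = \frac{28778}{\left(-324\right) \left(-17\right)} + \frac{40729}{49246} = \frac{28778}{5508} + \frac{40729}{49246} = 28778 \cdot \frac{1}{5508} + \frac{40729}{49246} = \frac{14389}{2754} + \frac{40729}{49246} = \frac{205192090}{33905871}$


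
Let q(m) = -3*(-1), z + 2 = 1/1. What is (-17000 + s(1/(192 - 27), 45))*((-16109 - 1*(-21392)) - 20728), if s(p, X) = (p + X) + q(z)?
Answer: 8640177031/33 ≈ 2.6182e+8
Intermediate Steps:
z = -1 (z = -2 + 1/1 = -2 + 1 = -1)
q(m) = 3
s(p, X) = 3 + X + p (s(p, X) = (p + X) + 3 = (X + p) + 3 = 3 + X + p)
(-17000 + s(1/(192 - 27), 45))*((-16109 - 1*(-21392)) - 20728) = (-17000 + (3 + 45 + 1/(192 - 27)))*((-16109 - 1*(-21392)) - 20728) = (-17000 + (3 + 45 + 1/165))*((-16109 + 21392) - 20728) = (-17000 + (3 + 45 + 1/165))*(5283 - 20728) = (-17000 + 7921/165)*(-15445) = -2797079/165*(-15445) = 8640177031/33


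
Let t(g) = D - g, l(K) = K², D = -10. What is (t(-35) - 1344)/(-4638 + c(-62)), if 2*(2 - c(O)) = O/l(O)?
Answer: 163556/574863 ≈ 0.28451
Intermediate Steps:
t(g) = -10 - g
c(O) = 2 - 1/(2*O) (c(O) = 2 - O/(2*(O²)) = 2 - O/(2*O²) = 2 - 1/(2*O))
(t(-35) - 1344)/(-4638 + c(-62)) = ((-10 - 1*(-35)) - 1344)/(-4638 + (2 - ½/(-62))) = ((-10 + 35) - 1344)/(-4638 + (2 - ½*(-1/62))) = (25 - 1344)/(-4638 + (2 + 1/124)) = -1319/(-4638 + 249/124) = -1319/(-574863/124) = -1319*(-124/574863) = 163556/574863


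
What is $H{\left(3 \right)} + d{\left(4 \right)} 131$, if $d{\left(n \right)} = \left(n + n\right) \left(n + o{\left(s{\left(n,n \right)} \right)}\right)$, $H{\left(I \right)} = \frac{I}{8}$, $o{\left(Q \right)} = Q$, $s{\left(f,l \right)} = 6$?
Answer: $\frac{83843}{8} \approx 10480.0$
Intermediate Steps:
$H{\left(I \right)} = \frac{I}{8}$ ($H{\left(I \right)} = I \frac{1}{8} = \frac{I}{8}$)
$d{\left(n \right)} = 2 n \left(6 + n\right)$ ($d{\left(n \right)} = \left(n + n\right) \left(n + 6\right) = 2 n \left(6 + n\right)$)
$H{\left(3 \right)} + d{\left(4 \right)} 131 = \frac{1}{8} \cdot 3 + 2 \cdot 4 \left(6 + 4\right) 131 = \frac{3}{8} + 2 \cdot 4 \cdot 10 \cdot 131 = \frac{3}{8} + 80 \cdot 131 = \frac{3}{8} + 10480 = \frac{83843}{8}$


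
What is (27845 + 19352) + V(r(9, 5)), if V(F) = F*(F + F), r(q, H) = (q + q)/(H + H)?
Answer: 1180087/25 ≈ 47204.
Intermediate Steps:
r(q, H) = q/H (r(q, H) = (2*q)/((2*H)) = (2*q)*(1/(2*H)) = q/H)
V(F) = 2*F² (V(F) = F*(2*F) = 2*F²)
(27845 + 19352) + V(r(9, 5)) = (27845 + 19352) + 2*(9/5)² = 47197 + 2*(9*(⅕))² = 47197 + 2*(9/5)² = 47197 + 2*(81/25) = 47197 + 162/25 = 1180087/25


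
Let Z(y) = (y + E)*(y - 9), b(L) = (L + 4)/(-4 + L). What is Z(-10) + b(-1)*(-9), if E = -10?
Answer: 1927/5 ≈ 385.40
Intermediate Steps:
b(L) = (4 + L)/(-4 + L)
Z(y) = (-10 + y)*(-9 + y) (Z(y) = (y - 10)*(y - 9) = (-10 + y)*(-9 + y))
Z(-10) + b(-1)*(-9) = (90 + (-10)² - 19*(-10)) + ((4 - 1)/(-4 - 1))*(-9) = (90 + 100 + 190) + (3/(-5))*(-9) = 380 - ⅕*3*(-9) = 380 - ⅗*(-9) = 380 + 27/5 = 1927/5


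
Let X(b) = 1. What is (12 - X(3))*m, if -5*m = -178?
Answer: 1958/5 ≈ 391.60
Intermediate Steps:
m = 178/5 (m = -⅕*(-178) = 178/5 ≈ 35.600)
(12 - X(3))*m = (12 - 1*1)*(178/5) = (12 - 1)*(178/5) = 11*(178/5) = 1958/5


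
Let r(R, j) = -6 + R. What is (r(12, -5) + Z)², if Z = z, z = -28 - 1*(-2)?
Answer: 400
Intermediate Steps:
z = -26 (z = -28 + 2 = -26)
Z = -26
(r(12, -5) + Z)² = ((-6 + 12) - 26)² = (6 - 26)² = (-20)² = 400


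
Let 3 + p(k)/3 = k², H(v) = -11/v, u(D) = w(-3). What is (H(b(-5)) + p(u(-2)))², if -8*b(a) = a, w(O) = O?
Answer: 4/25 ≈ 0.16000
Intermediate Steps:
b(a) = -a/8
u(D) = -3
p(k) = -9 + 3*k²
(H(b(-5)) + p(u(-2)))² = (-11/((-⅛*(-5))) + (-9 + 3*(-3)²))² = (-11/5/8 + (-9 + 3*9))² = (-11*8/5 + (-9 + 27))² = (-88/5 + 18)² = (⅖)² = 4/25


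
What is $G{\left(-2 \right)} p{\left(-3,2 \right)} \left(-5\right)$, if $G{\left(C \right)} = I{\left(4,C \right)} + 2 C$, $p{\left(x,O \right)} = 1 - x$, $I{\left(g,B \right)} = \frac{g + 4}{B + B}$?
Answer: $120$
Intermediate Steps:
$I{\left(g,B \right)} = \frac{4 + g}{2 B}$
$G{\left(C \right)} = 2 C + \frac{4}{C}$ ($G{\left(C \right)} = \frac{4 + 4}{2 C} + 2 C = \frac{1}{2} \frac{1}{C} 8 + 2 C = \frac{4}{C} + 2 C = 2 C + \frac{4}{C}$)
$G{\left(-2 \right)} p{\left(-3,2 \right)} \left(-5\right) = \left(2 \left(-2\right) + \frac{4}{-2}\right) \left(1 - -3\right) \left(-5\right) = \left(-4 + 4 \left(- \frac{1}{2}\right)\right) \left(1 + 3\right) \left(-5\right) = \left(-4 - 2\right) 4 \left(-5\right) = \left(-6\right) 4 \left(-5\right) = \left(-24\right) \left(-5\right) = 120$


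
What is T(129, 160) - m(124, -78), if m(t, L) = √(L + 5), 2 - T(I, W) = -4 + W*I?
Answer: -20634 - I*√73 ≈ -20634.0 - 8.544*I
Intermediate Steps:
T(I, W) = 6 - I*W (T(I, W) = 2 - (-4 + W*I) = 2 - (-4 + I*W) = 2 + (4 - I*W) = 6 - I*W)
m(t, L) = √(5 + L)
T(129, 160) - m(124, -78) = (6 - 1*129*160) - √(5 - 78) = (6 - 20640) - √(-73) = -20634 - I*√73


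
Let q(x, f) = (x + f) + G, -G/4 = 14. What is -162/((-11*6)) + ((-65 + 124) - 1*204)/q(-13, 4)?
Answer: 670/143 ≈ 4.6853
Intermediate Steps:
G = -56 (G = -4*14 = -56)
q(x, f) = -56 + f + x (q(x, f) = (x + f) - 56 = (f + x) - 56 = -56 + f + x)
-162/((-11*6)) + ((-65 + 124) - 1*204)/q(-13, 4) = -162/((-11*6)) + ((-65 + 124) - 1*204)/(-56 + 4 - 13) = -162/(-66) + (59 - 204)/(-65) = -162*(-1/66) - 145*(-1/65) = 27/11 + 29/13 = 670/143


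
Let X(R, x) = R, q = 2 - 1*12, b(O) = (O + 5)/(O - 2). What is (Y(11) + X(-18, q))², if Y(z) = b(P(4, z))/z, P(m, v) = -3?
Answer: 984064/3025 ≈ 325.31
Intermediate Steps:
b(O) = (5 + O)/(-2 + O)
q = -10 (q = 2 - 12 = -10)
Y(z) = -2/(5*z) (Y(z) = ((5 - 3)/(-2 - 3))/z = (2/(-5))/z = (-⅕*2)/z = -2/(5*z))
(Y(11) + X(-18, q))² = (-⅖/11 - 18)² = (-⅖*1/11 - 18)² = (-2/55 - 18)² = (-992/55)² = 984064/3025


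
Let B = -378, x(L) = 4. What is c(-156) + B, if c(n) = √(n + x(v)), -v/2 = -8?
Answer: -378 + 2*I*√38 ≈ -378.0 + 12.329*I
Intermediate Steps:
v = 16 (v = -2*(-8) = 16)
c(n) = √(4 + n) (c(n) = √(n + 4) = √(4 + n))
c(-156) + B = √(4 - 156) - 378 = √(-152) - 378 = 2*I*√38 - 378 = -378 + 2*I*√38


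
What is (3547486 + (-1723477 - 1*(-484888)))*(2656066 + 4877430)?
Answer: 17394066313912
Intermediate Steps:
(3547486 + (-1723477 - 1*(-484888)))*(2656066 + 4877430) = (3547486 + (-1723477 + 484888))*7533496 = (3547486 - 1238589)*7533496 = 2308897*7533496 = 17394066313912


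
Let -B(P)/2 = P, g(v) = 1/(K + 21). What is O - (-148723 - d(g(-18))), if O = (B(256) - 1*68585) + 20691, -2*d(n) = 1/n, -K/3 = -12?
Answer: 200577/2 ≈ 1.0029e+5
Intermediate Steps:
K = 36 (K = -3*(-12) = 36)
g(v) = 1/57 (g(v) = 1/(36 + 21) = 1/57)
B(P) = -2*P
d(n) = -1/(2*n)
O = -48406 (O = (-2*256 - 1*68585) + 20691 = (-512 - 68585) + 20691 = -69097 + 20691 = -48406)
O - (-148723 - d(g(-18))) = -48406 - (-148723 - (-1)/(2*1/57)) = -48406 - (-148723 - (-1)*57/2) = -48406 - (-148723 - 1*(-57/2)) = -48406 - (-148723 + 57/2) = -48406 - 1*(-297389/2) = -48406 + 297389/2 = 200577/2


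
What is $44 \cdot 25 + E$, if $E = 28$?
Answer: $1128$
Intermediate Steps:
$44 \cdot 25 + E = 44 \cdot 25 + 28 = 1100 + 28 = 1128$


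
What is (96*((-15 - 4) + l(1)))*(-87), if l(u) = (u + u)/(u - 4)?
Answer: 164256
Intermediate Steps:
l(u) = 2*u/(-4 + u) (l(u) = (2*u)/(-4 + u) = 2*u/(-4 + u))
(96*((-15 - 4) + l(1)))*(-87) = (96*((-15 - 4) + 2*1/(-4 + 1)))*(-87) = (96*(-19 + 2*1/(-3)))*(-87) = (96*(-19 + 2*1*(-⅓)))*(-87) = (96*(-19 - ⅔))*(-87) = (96*(-59/3))*(-87) = -1888*(-87) = 164256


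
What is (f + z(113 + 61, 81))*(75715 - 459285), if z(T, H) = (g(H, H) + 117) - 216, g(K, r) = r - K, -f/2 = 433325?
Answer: 332458913930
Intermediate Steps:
f = -866650 (f = -2*433325 = -866650)
z(T, H) = -99 (z(T, H) = ((H - H) + 117) - 216 = (0 + 117) - 216 = 117 - 216 = -99)
(f + z(113 + 61, 81))*(75715 - 459285) = (-866650 - 99)*(75715 - 459285) = -866749*(-383570) = 332458913930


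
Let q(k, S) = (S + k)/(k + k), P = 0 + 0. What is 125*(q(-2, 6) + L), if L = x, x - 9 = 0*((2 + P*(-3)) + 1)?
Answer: 1000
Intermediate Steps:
P = 0
x = 9 (x = 9 + 0*((2 + 0*(-3)) + 1) = 9 + 0*((2 + 0) + 1) = 9 + 0*(2 + 1) = 9 + 0*3 = 9 + 0 = 9)
L = 9
q(k, S) = (S + k)/(2*k) (q(k, S) = (S + k)/((2*k)) = (S + k)*(1/(2*k)) = (S + k)/(2*k))
125*(q(-2, 6) + L) = 125*((1/2)*(6 - 2)/(-2) + 9) = 125*((1/2)*(-1/2)*4 + 9) = 125*(-1 + 9) = 125*8 = 1000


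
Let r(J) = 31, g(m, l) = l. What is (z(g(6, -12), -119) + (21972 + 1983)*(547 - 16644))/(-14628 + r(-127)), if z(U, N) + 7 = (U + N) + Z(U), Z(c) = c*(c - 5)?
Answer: 385603569/14597 ≈ 26417.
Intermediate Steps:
Z(c) = c*(-5 + c)
z(U, N) = -7 + N + U + U*(-5 + U) (z(U, N) = -7 + ((U + N) + U*(-5 + U)) = -7 + ((N + U) + U*(-5 + U)) = -7 + (N + U + U*(-5 + U)) = -7 + N + U + U*(-5 + U))
(z(g(6, -12), -119) + (21972 + 1983)*(547 - 16644))/(-14628 + r(-127)) = ((-7 - 119 - 12 - 12*(-5 - 12)) + (21972 + 1983)*(547 - 16644))/(-14628 + 31) = ((-7 - 119 - 12 - 12*(-17)) + 23955*(-16097))/(-14597) = ((-7 - 119 - 12 + 204) - 385603635)*(-1/14597) = (66 - 385603635)*(-1/14597) = -385603569*(-1/14597) = 385603569/14597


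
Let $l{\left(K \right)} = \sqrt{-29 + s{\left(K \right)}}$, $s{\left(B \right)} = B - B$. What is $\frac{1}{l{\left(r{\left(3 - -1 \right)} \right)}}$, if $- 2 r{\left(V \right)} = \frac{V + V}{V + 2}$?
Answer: $- \frac{i \sqrt{29}}{29} \approx - 0.1857 i$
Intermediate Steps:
$s{\left(B \right)} = 0$
$r{\left(V \right)} = - \frac{V}{2 + V}$ ($r{\left(V \right)} = - \frac{\left(V + V\right) \frac{1}{V + 2}}{2} = - \frac{2 V \frac{1}{2 + V}}{2} = - \frac{V}{2 + V}$)
$l{\left(K \right)} = i \sqrt{29}$ ($l{\left(K \right)} = \sqrt{-29 + 0} = \sqrt{-29} = i \sqrt{29}$)
$\frac{1}{l{\left(r{\left(3 - -1 \right)} \right)}} = \frac{1}{i \sqrt{29}} = - \frac{i \sqrt{29}}{29}$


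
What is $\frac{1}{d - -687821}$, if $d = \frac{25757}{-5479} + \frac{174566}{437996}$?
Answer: $\frac{1199890042}{825304406070553} \approx 1.4539 \cdot 10^{-6}$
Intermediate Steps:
$d = - \frac{5162507929}{1199890042}$ ($d = 25757 \left(- \frac{1}{5479}\right) + 174566 \cdot \frac{1}{437996} = - \frac{25757}{5479} + \frac{87283}{218998} = - \frac{5162507929}{1199890042} \approx -4.3025$)
$\frac{1}{d - -687821} = \frac{1}{- \frac{5162507929}{1199890042} - -687821} = \frac{1}{- \frac{5162507929}{1199890042} + 687821} = \frac{1}{\frac{825304406070553}{1199890042}} = \frac{1199890042}{825304406070553}$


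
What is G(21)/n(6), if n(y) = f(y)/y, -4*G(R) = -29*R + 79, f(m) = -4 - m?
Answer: -159/2 ≈ -79.500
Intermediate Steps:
G(R) = -79/4 + 29*R/4 (G(R) = -(-29*R + 79)/4 = -(79 - 29*R)/4 = -79/4 + 29*R/4)
n(y) = (-4 - y)/y
G(21)/n(6) = (-79/4 + (29/4)*21)/(((-4 - 1*6)/6)) = (-79/4 + 609/4)/(((-4 - 6)/6)) = 265/(2*(((1/6)*(-10)))) = 265/(2*(-5/3)) = (265/2)*(-3/5) = -159/2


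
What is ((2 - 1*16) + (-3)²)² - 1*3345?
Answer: -3320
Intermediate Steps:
((2 - 1*16) + (-3)²)² - 1*3345 = ((2 - 16) + 9)² - 3345 = (-14 + 9)² - 3345 = (-5)² - 3345 = 25 - 3345 = -3320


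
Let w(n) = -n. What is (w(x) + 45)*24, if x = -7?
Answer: 1248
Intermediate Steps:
(w(x) + 45)*24 = (-1*(-7) + 45)*24 = (7 + 45)*24 = 52*24 = 1248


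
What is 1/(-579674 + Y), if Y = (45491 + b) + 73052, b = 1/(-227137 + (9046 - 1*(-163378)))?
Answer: -54713/25229860404 ≈ -2.1686e-6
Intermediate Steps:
b = -1/54713 (b = 1/(-227137 + (9046 + 163378)) = 1/(-227137 + 172424) = 1/(-54713) = -1/54713 ≈ -1.8277e-5)
Y = 6485843158/54713 (Y = (45491 - 1/54713) + 73052 = 2488949082/54713 + 73052 = 6485843158/54713 ≈ 1.1854e+5)
1/(-579674 + Y) = 1/(-579674 + 6485843158/54713) = 1/(-25229860404/54713) = -54713/25229860404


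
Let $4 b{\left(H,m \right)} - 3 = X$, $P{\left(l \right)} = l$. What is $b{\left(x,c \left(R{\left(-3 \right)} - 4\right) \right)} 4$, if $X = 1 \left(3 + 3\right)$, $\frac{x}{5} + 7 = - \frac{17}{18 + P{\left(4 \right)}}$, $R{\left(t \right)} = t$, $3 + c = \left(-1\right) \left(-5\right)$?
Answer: $9$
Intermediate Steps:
$c = 2$ ($c = -3 - -5 = -3 + 5 = 2$)
$x = - \frac{855}{22}$ ($x = -35 + 5 \left(- \frac{17}{18 + 4}\right) = -35 + 5 \left(- \frac{17}{22}\right) = -35 - \frac{85}{22} = - \frac{855}{22} \approx -38.864$)
$X = 6$ ($X = 1 \cdot 6 = 6$)
$b{\left(H,m \right)} = \frac{9}{4}$ ($b{\left(H,m \right)} = \frac{3}{4} + \frac{1}{4} \cdot 6 = \frac{3}{4} + \frac{3}{2} = \frac{9}{4}$)
$b{\left(x,c \left(R{\left(-3 \right)} - 4\right) \right)} 4 = \frac{9}{4} \cdot 4 = 9$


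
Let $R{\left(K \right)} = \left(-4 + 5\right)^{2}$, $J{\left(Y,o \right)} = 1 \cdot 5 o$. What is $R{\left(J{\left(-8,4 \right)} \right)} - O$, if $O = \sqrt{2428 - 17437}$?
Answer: $1 - i \sqrt{15009} \approx 1.0 - 122.51 i$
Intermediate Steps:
$J{\left(Y,o \right)} = 5 o$
$R{\left(K \right)} = 1$ ($R{\left(K \right)} = 1^{2} = 1$)
$O = i \sqrt{15009}$ ($O = \sqrt{-15009} = i \sqrt{15009} \approx 122.51 i$)
$R{\left(J{\left(-8,4 \right)} \right)} - O = 1 - i \sqrt{15009}$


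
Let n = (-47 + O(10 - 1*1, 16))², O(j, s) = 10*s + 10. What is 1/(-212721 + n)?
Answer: -1/197592 ≈ -5.0609e-6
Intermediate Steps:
O(j, s) = 10 + 10*s
n = 15129 (n = (-47 + (10 + 10*16))² = (-47 + (10 + 160))² = (-47 + 170)² = 123² = 15129)
1/(-212721 + n) = 1/(-212721 + 15129) = 1/(-197592) = -1/197592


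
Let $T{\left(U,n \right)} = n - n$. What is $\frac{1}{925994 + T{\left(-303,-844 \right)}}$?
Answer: $\frac{1}{925994} \approx 1.0799 \cdot 10^{-6}$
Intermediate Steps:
$T{\left(U,n \right)} = 0$
$\frac{1}{925994 + T{\left(-303,-844 \right)}} = \frac{1}{925994 + 0} = \frac{1}{925994}$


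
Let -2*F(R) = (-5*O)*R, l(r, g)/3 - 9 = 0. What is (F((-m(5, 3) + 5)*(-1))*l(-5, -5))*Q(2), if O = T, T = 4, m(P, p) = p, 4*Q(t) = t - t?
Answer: 0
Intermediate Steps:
l(r, g) = 27 (l(r, g) = 27 + 3*0 = 27 + 0 = 27)
Q(t) = 0 (Q(t) = (t - t)/4 = (1/4)*0 = 0)
O = 4
F(R) = 10*R (F(R) = -(-5*4)*R/2 = -(-10)*R = 10*R)
(F((-m(5, 3) + 5)*(-1))*l(-5, -5))*Q(2) = ((10*((-1*3 + 5)*(-1)))*27)*0 = ((10*((-3 + 5)*(-1)))*27)*0 = ((10*(2*(-1)))*27)*0 = ((10*(-2))*27)*0 = -20*27*0 = -540*0 = 0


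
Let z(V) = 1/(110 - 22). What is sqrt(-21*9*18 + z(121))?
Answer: 25*I*sqrt(10538)/44 ≈ 58.327*I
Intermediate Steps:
z(V) = 1/88
sqrt(-21*9*18 + z(121)) = sqrt(-21*9*18 + 1/88) = sqrt(-189*18 + 1/88) = sqrt(-3402 + 1/88) = sqrt(-299375/88) = 25*I*sqrt(10538)/44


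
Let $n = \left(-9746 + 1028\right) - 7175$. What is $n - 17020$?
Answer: $-32913$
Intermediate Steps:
$n = -15893$ ($n = -8718 - 7175 = -15893$)
$n - 17020 = -15893 - 17020 = -32913$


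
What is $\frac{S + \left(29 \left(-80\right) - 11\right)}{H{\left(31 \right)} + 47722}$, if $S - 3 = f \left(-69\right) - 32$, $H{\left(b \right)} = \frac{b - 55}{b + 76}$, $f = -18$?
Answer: $- \frac{59813}{2553115} \approx -0.023427$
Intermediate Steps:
$H{\left(b \right)} = \frac{-55 + b}{76 + b}$
$S = 1213$ ($S = 3 - -1210 = 3 + \left(1242 - 32\right) = 3 + 1210 = 1213$)
$\frac{S + \left(29 \left(-80\right) - 11\right)}{H{\left(31 \right)} + 47722} = \frac{1213 + \left(29 \left(-80\right) - 11\right)}{\frac{-55 + 31}{76 + 31} + 47722} = \frac{1213 - 2331}{\frac{1}{107} \left(-24\right) + 47722} = - \frac{1118}{- \frac{24}{107} + 47722} = - \frac{1118}{\frac{5106230}{107}} = \left(-1118\right) \frac{107}{5106230} = - \frac{59813}{2553115}$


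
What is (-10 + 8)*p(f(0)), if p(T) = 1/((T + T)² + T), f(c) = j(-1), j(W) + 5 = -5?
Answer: -1/195 ≈ -0.0051282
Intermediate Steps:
j(W) = -10 (j(W) = -5 - 5 = -10)
f(c) = -10
p(T) = 1/(T + 4*T²) (p(T) = 1/((2*T)² + T) = 1/(4*T² + T) = 1/(T + 4*T²))
(-10 + 8)*p(f(0)) = (-10 + 8)*(1/((-10)*(1 + 4*(-10)))) = -(-1)/(5*(1 - 40)) = -(-1)/(5*(-39)) = -(-1)*(-1)/(5*39) = -2*1/390 = -1/195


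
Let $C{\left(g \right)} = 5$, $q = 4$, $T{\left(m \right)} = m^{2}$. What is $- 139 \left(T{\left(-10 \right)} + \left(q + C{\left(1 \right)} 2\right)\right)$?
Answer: $-15846$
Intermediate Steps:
$- 139 \left(T{\left(-10 \right)} + \left(q + C{\left(1 \right)} 2\right)\right) = - 139 \left(\left(-10\right)^{2} + \left(4 + 5 \cdot 2\right)\right) = - 139 \left(100 + \left(4 + 10\right)\right) = - 139 \left(100 + 14\right) = \left(-139\right) 114 = -15846$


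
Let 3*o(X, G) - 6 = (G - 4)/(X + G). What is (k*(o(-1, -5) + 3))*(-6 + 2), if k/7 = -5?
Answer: 770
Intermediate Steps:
k = -35 (k = 7*(-5) = -35)
o(X, G) = 2 + (-4 + G)/(3*(G + X)) (o(X, G) = 2 + ((G - 4)/(X + G))/3 = 2 + ((-4 + G)/(G + X))/3 = 2 + (-4 + G)/(3*(G + X)))
(k*(o(-1, -5) + 3))*(-6 + 2) = (-35*((-4 + 6*(-1) + 7*(-5))/(3*(-5 - 1)) + 3))*(-6 + 2) = -35*((⅓)*(-4 - 6 - 35)/(-6) + 3)*(-4) = -35*((⅓)*(-⅙)*(-45) + 3)*(-4) = -35*(5/2 + 3)*(-4) = -35*11/2*(-4) = -385/2*(-4) = 770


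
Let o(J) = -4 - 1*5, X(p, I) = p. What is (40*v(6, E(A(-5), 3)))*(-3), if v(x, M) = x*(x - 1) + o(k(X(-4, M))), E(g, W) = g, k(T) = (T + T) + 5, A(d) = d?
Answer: -2520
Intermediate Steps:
k(T) = 5 + 2*T (k(T) = 2*T + 5 = 5 + 2*T)
o(J) = -9 (o(J) = -4 - 5 = -9)
v(x, M) = -9 + x*(-1 + x) (v(x, M) = x*(x - 1) - 9 = x*(-1 + x) - 9 = -9 + x*(-1 + x))
(40*v(6, E(A(-5), 3)))*(-3) = (40*(-9 + 6² - 1*6))*(-3) = (40*(-9 + 36 - 6))*(-3) = (40*21)*(-3) = 840*(-3) = -2520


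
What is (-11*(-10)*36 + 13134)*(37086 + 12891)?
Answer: 854306838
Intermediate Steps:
(-11*(-10)*36 + 13134)*(37086 + 12891) = (110*36 + 13134)*49977 = (3960 + 13134)*49977 = 17094*49977 = 854306838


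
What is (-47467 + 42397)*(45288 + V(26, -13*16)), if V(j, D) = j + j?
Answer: -229873800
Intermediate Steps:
V(j, D) = 2*j
(-47467 + 42397)*(45288 + V(26, -13*16)) = (-47467 + 42397)*(45288 + 2*26) = -5070*(45288 + 52) = -5070*45340 = -229873800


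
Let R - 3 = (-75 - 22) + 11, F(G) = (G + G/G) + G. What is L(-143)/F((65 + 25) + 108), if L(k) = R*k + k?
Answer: 11726/397 ≈ 29.537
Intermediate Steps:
F(G) = 1 + 2*G (F(G) = (G + 1) + G = (1 + G) + G = 1 + 2*G)
R = -83 (R = 3 + ((-75 - 22) + 11) = 3 + (-97 + 11) = 3 - 86 = -83)
L(k) = -82*k (L(k) = -83*k + k = -82*k)
L(-143)/F((65 + 25) + 108) = (-82*(-143))/(1 + 2*((65 + 25) + 108)) = 11726/(1 + 2*(90 + 108)) = 11726/(1 + 2*198) = 11726/(1 + 396) = 11726/397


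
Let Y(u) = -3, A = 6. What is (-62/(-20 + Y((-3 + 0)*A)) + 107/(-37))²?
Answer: 27889/724201 ≈ 0.038510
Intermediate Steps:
(-62/(-20 + Y((-3 + 0)*A)) + 107/(-37))² = (-62/(-20 - 3) + 107/(-37))² = (-62/(-23) + 107*(-1/37))² = (-62*(-1/23) - 107/37)² = (62/23 - 107/37)² = (-167/851)² = 27889/724201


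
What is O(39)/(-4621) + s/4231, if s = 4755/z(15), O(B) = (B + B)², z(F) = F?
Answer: -24276547/19551451 ≈ -1.2417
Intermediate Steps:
O(B) = 4*B² (O(B) = (2*B)² = 4*B²)
s = 317 (s = 4755/15 = 4755*(1/15) = 317)
O(39)/(-4621) + s/4231 = (4*39²)/(-4621) + 317/4231 = (4*1521)*(-1/4621) + 317*(1/4231) = 6084*(-1/4621) + 317/4231 = -6084/4621 + 317/4231 = -24276547/19551451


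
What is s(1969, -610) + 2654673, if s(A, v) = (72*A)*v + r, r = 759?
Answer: -83823048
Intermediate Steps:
s(A, v) = 759 + 72*A*v (s(A, v) = (72*A)*v + 759 = 72*A*v + 759 = 759 + 72*A*v)
s(1969, -610) + 2654673 = (759 + 72*1969*(-610)) + 2654673 = (759 - 86478480) + 2654673 = -86477721 + 2654673 = -83823048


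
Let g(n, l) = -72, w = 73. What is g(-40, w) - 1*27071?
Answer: -27143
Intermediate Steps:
g(-40, w) - 1*27071 = -72 - 1*27071 = -72 - 27071 = -27143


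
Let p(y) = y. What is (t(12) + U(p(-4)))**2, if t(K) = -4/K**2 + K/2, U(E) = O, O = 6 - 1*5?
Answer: 63001/1296 ≈ 48.612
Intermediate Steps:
O = 1 (O = 6 - 5 = 1)
U(E) = 1
t(K) = K/2 - 4/K**2 (t(K) = -4/K**2 + K*(1/2) = -4/K**2 + K/2 = K/2 - 4/K**2)
(t(12) + U(p(-4)))**2 = (((1/2)*12 - 4/12**2) + 1)**2 = ((6 - 4*1/144) + 1)**2 = ((6 - 1/36) + 1)**2 = (215/36 + 1)**2 = (251/36)**2 = 63001/1296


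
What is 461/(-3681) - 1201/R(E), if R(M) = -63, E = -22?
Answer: 487982/25767 ≈ 18.938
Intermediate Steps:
461/(-3681) - 1201/R(E) = 461/(-3681) - 1201/(-63) = 461*(-1/3681) - 1201*(-1/63) = -461/3681 + 1201/63 = 487982/25767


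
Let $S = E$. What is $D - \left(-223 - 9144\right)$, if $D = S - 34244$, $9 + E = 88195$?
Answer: $63309$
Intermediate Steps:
$E = 88186$ ($E = -9 + 88195 = 88186$)
$S = 88186$
$D = 53942$ ($D = 88186 - 34244 = 53942$)
$D - \left(-223 - 9144\right) = 53942 - \left(-223 - 9144\right) = 53942 - -9367 = 53942 + 9367 = 63309$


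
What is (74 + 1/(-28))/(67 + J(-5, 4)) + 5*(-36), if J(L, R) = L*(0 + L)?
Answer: -461609/2576 ≈ -179.20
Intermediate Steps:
J(L, R) = L² (J(L, R) = L*L = L²)
(74 + 1/(-28))/(67 + J(-5, 4)) + 5*(-36) = (74 + 1/(-28))/(67 + (-5)²) + 5*(-36) = (74 - 1/28)/(67 + 25) - 180 = (2071/28)/92 - 180 = (2071/28)*(1/92) - 180 = 2071/2576 - 180 = -461609/2576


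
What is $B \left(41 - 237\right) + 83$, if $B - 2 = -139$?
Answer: $26935$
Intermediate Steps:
$B = -137$ ($B = 2 - 139 = -137$)
$B \left(41 - 237\right) + 83 = - 137 \left(41 - 237\right) + 83 = \left(-137\right) \left(-196\right) + 83 = 26852 + 83 = 26935$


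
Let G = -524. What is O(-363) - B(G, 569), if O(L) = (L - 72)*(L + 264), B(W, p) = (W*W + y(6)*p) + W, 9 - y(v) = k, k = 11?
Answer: -229849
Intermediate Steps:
y(v) = -2 (y(v) = 9 - 1*11 = 9 - 11 = -2)
B(W, p) = W + W² - 2*p (B(W, p) = (W*W - 2*p) + W = (W² - 2*p) + W = W + W² - 2*p)
O(L) = (-72 + L)*(264 + L)
O(-363) - B(G, 569) = (-19008 + (-363)² + 192*(-363)) - (-524 + (-524)² - 2*569) = (-19008 + 131769 - 69696) - (-524 + 274576 - 1138) = 43065 - 1*272914 = 43065 - 272914 = -229849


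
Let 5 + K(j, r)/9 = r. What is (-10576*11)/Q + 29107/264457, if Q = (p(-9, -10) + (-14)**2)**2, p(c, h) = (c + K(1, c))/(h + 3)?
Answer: -131038562255/54599527763 ≈ -2.4000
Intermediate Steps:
K(j, r) = -45 + 9*r
p(c, h) = (-45 + 10*c)/(3 + h) (p(c, h) = (c + (-45 + 9*c))/(h + 3) = (-45 + 10*c)/(3 + h))
Q = 2271049/49 (Q = (5*(-9 + 2*(-9))/(3 - 10) + (-14)**2)**2 = (5*(-9 - 18)/(-7) + 196)**2 = (5*(-1/7)*(-27) + 196)**2 = (135/7 + 196)**2 = (1507/7)**2 = 2271049/49 ≈ 46348.)
(-10576*11)/Q + 29107/264457 = (-10576*11)/(2271049/49) + 29107/264457 = -116336*49/2271049 + 29107*(1/264457) = -518224/206459 + 29107/264457 = -131038562255/54599527763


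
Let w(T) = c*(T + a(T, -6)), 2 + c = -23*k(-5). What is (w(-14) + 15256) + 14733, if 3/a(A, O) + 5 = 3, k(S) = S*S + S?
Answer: 37150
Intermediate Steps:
k(S) = S + S**2 (k(S) = S**2 + S = S + S**2)
a(A, O) = -3/2 (a(A, O) = 3/(-5 + 3) = 3/(-2) = 3*(-1/2) = -3/2)
c = -462 (c = -2 - (-115)*(1 - 5) = -2 - (-115)*(-4) = -2 - 23*20 = -2 - 460 = -462)
w(T) = 693 - 462*T (w(T) = -462*(T - 3/2) = -462*(-3/2 + T) = 693 - 462*T)
(w(-14) + 15256) + 14733 = ((693 - 462*(-14)) + 15256) + 14733 = ((693 + 6468) + 15256) + 14733 = (7161 + 15256) + 14733 = 22417 + 14733 = 37150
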